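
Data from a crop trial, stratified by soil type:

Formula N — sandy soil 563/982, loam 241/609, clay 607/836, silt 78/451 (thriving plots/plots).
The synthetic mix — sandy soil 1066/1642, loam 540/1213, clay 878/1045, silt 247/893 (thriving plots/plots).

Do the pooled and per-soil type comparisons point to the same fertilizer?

Yes

Sandy soil: Formula N 563/982 = 57.3%, the synthetic mix 1066/1642 = 64.9% → the synthetic mix
Loam: Formula N 241/609 = 39.6%, the synthetic mix 540/1213 = 44.5% → the synthetic mix
Clay: Formula N 607/836 = 72.6%, the synthetic mix 878/1045 = 84.0% → the synthetic mix
Silt: Formula N 78/451 = 17.3%, the synthetic mix 247/893 = 27.7% → the synthetic mix
Overall: Formula N 1489/2878 = 51.7%, the synthetic mix 2731/4793 = 57.0% → the synthetic mix
The synthetic mix wins overall and in every soil group — no reversal.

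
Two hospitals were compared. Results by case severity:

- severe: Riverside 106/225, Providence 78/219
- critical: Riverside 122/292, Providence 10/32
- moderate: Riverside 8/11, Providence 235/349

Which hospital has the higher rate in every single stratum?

Severe: Riverside 106/225 = 47.1%, Providence 78/219 = 35.6% → Riverside
Critical: Riverside 122/292 = 41.8%, Providence 10/32 = 31.2% → Riverside
Moderate: Riverside 8/11 = 72.7%, Providence 235/349 = 67.3% → Riverside
Riverside has the higher rate in all 3 groups.

Riverside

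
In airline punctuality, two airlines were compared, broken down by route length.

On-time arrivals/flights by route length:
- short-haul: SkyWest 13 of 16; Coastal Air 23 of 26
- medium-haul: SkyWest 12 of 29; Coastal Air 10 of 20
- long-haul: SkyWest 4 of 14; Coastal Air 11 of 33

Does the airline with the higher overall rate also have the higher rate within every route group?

Short-haul: SkyWest 13/16 = 81.2%, Coastal Air 23/26 = 88.5% → Coastal Air
Medium-haul: SkyWest 12/29 = 41.4%, Coastal Air 10/20 = 50.0% → Coastal Air
Long-haul: SkyWest 4/14 = 28.6%, Coastal Air 11/33 = 33.3% → Coastal Air
Overall: SkyWest 29/59 = 49.2%, Coastal Air 44/79 = 55.7% → Coastal Air
Coastal Air wins overall and in every route group — no reversal.

Yes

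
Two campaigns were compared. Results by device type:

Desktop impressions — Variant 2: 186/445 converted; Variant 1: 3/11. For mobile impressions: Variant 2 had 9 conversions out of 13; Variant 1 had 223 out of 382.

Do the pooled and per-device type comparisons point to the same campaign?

Desktop: Variant 2 186/445 = 41.8%, Variant 1 3/11 = 27.3% → Variant 2
Mobile: Variant 2 9/13 = 69.2%, Variant 1 223/382 = 58.4% → Variant 2
Overall: Variant 2 195/458 = 42.6%, Variant 1 226/393 = 57.5% → Variant 1
Variant 2 wins each device group but Variant 1 wins overall — the comparison reverses. Variant 2's impressions skew toward desktop, which has a lower base rate.

No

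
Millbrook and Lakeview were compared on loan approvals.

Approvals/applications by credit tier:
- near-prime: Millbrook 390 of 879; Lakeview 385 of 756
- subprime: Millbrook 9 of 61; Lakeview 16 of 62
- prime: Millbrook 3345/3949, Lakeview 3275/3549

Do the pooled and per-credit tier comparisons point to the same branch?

Near-prime: Millbrook 390/879 = 44.4%, Lakeview 385/756 = 50.9% → Lakeview
Subprime: Millbrook 9/61 = 14.8%, Lakeview 16/62 = 25.8% → Lakeview
Prime: Millbrook 3345/3949 = 84.7%, Lakeview 3275/3549 = 92.3% → Lakeview
Overall: Millbrook 3744/4889 = 76.6%, Lakeview 3676/4367 = 84.2% → Lakeview
Lakeview wins overall and in every credit group — no reversal.

Yes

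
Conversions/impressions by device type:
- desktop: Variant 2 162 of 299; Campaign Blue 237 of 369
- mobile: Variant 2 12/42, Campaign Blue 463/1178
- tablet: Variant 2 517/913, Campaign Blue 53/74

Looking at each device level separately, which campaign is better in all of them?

Campaign Blue

Desktop: Variant 2 162/299 = 54.2%, Campaign Blue 237/369 = 64.2% → Campaign Blue
Mobile: Variant 2 12/42 = 28.6%, Campaign Blue 463/1178 = 39.3% → Campaign Blue
Tablet: Variant 2 517/913 = 56.6%, Campaign Blue 53/74 = 71.6% → Campaign Blue
Campaign Blue has the higher rate in all 3 groups.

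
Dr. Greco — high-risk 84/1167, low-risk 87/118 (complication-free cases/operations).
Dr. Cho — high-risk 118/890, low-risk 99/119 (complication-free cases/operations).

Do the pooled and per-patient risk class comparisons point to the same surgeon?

Yes

High-risk: Dr. Greco 84/1167 = 7.2%, Dr. Cho 118/890 = 13.3% → Dr. Cho
Low-risk: Dr. Greco 87/118 = 73.7%, Dr. Cho 99/119 = 83.2% → Dr. Cho
Overall: Dr. Greco 171/1285 = 13.3%, Dr. Cho 217/1009 = 21.5% → Dr. Cho
Dr. Cho wins overall and in every patient risk group — no reversal.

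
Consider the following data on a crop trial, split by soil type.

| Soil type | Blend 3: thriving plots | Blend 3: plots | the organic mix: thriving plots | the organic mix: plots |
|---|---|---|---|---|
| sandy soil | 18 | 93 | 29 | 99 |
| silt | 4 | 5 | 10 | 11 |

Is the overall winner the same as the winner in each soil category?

Sandy soil: Blend 3 18/93 = 19.4%, the organic mix 29/99 = 29.3% → the organic mix
Silt: Blend 3 4/5 = 80.0%, the organic mix 10/11 = 90.9% → the organic mix
Overall: Blend 3 22/98 = 22.4%, the organic mix 39/110 = 35.5% → the organic mix
The organic mix wins overall and in every soil group — no reversal.

Yes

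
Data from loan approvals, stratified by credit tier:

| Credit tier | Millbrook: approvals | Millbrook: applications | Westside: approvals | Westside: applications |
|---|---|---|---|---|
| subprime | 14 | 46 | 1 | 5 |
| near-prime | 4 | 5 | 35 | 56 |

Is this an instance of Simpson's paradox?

Subprime: Millbrook 14/46 = 30.4%, Westside 1/5 = 20.0% → Millbrook
Near-prime: Millbrook 4/5 = 80.0%, Westside 35/56 = 62.5% → Millbrook
Overall: Millbrook 18/51 = 35.3%, Westside 36/61 = 59.0% → Westside
Millbrook wins each credit group but Westside wins overall — the comparison reverses. Millbrook's applications skew toward subprime, which has a lower base rate.

Yes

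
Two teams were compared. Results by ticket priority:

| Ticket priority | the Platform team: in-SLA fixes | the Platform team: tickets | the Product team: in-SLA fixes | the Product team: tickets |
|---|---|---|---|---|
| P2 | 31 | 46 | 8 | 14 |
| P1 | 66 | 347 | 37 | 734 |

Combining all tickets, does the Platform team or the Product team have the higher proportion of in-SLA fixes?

P2: the Platform team 31/46 = 67.4%, the Product team 8/14 = 57.1% → the Platform team
P1: the Platform team 66/347 = 19.0%, the Product team 37/734 = 5.0% → the Platform team
Overall: the Platform team 97/393 = 24.7%, the Product team 45/748 = 6.0% → the Platform team

the Platform team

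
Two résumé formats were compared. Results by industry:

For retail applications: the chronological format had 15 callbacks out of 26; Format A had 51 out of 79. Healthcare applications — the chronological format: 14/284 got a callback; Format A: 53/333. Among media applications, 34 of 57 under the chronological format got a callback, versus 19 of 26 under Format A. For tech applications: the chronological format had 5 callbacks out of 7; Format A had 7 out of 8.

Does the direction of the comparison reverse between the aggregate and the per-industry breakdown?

Retail: the chronological format 15/26 = 57.7%, Format A 51/79 = 64.6% → Format A
Healthcare: the chronological format 14/284 = 4.9%, Format A 53/333 = 15.9% → Format A
Media: the chronological format 34/57 = 59.6%, Format A 19/26 = 73.1% → Format A
Tech: the chronological format 5/7 = 71.4%, Format A 7/8 = 87.5% → Format A
Overall: the chronological format 68/374 = 18.2%, Format A 130/446 = 29.1% → Format A
Format A wins overall and in every industry group — no reversal.

No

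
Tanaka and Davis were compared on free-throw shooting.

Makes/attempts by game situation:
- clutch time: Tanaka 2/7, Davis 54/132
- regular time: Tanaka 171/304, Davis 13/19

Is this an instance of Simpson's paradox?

Yes

Clutch time: Tanaka 2/7 = 28.6%, Davis 54/132 = 40.9% → Davis
Regular time: Tanaka 171/304 = 56.2%, Davis 13/19 = 68.4% → Davis
Overall: Tanaka 173/311 = 55.6%, Davis 67/151 = 44.4% → Tanaka
Davis wins each game group but Tanaka wins overall — the comparison reverses. Davis's attempts skew toward clutch time, which has a lower base rate.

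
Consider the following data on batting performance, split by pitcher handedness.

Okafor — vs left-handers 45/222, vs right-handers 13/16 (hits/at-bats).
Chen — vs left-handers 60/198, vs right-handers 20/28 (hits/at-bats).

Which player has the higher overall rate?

Chen

Vs left-handers: Okafor 45/222 = 20.3%, Chen 60/198 = 30.3% → Chen
Vs right-handers: Okafor 13/16 = 81.2%, Chen 20/28 = 71.4% → Okafor
Overall: Okafor 58/238 = 24.4%, Chen 80/226 = 35.4% → Chen
(Neither sweeps every pitcher group, but Chen has the higher pooled rate.)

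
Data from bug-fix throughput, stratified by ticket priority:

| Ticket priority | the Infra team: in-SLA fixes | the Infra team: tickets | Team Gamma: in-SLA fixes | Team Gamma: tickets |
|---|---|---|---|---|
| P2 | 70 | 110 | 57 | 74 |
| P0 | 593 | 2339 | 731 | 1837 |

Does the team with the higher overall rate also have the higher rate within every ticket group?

P2: the Infra team 70/110 = 63.6%, Team Gamma 57/74 = 77.0% → Team Gamma
P0: the Infra team 593/2339 = 25.4%, Team Gamma 731/1837 = 39.8% → Team Gamma
Overall: the Infra team 663/2449 = 27.1%, Team Gamma 788/1911 = 41.2% → Team Gamma
Team Gamma wins overall and in every ticket group — no reversal.

Yes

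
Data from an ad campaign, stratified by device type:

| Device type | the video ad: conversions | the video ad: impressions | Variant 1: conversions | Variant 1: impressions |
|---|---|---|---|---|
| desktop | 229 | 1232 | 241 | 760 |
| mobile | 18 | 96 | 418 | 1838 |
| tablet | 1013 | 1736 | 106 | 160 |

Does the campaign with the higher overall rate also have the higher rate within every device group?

Desktop: the video ad 229/1232 = 18.6%, Variant 1 241/760 = 31.7% → Variant 1
Mobile: the video ad 18/96 = 18.8%, Variant 1 418/1838 = 22.7% → Variant 1
Tablet: the video ad 1013/1736 = 58.4%, Variant 1 106/160 = 66.2% → Variant 1
Overall: the video ad 1260/3064 = 41.1%, Variant 1 765/2758 = 27.7% → the video ad
Variant 1 wins each device group but the video ad wins overall — the comparison reverses. Variant 1's impressions skew toward mobile, which has a lower base rate.

No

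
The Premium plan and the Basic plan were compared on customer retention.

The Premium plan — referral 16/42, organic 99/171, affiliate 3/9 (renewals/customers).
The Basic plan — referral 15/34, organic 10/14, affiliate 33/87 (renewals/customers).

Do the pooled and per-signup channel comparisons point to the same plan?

Referral: the Premium plan 16/42 = 38.1%, the Basic plan 15/34 = 44.1% → the Basic plan
Organic: the Premium plan 99/171 = 57.9%, the Basic plan 10/14 = 71.4% → the Basic plan
Affiliate: the Premium plan 3/9 = 33.3%, the Basic plan 33/87 = 37.9% → the Basic plan
Overall: the Premium plan 118/222 = 53.2%, the Basic plan 58/135 = 43.0% → the Premium plan
The Basic plan wins each signup group but the Premium plan wins overall — the comparison reverses. The Basic plan's customers skew toward affiliate, which has a lower base rate.

No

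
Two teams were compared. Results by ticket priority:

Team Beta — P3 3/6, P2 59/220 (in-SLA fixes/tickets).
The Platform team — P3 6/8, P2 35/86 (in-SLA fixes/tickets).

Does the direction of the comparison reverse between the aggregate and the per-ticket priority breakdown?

No

P3: Team Beta 3/6 = 50.0%, the Platform team 6/8 = 75.0% → the Platform team
P2: Team Beta 59/220 = 26.8%, the Platform team 35/86 = 40.7% → the Platform team
Overall: Team Beta 62/226 = 27.4%, the Platform team 41/94 = 43.6% → the Platform team
The Platform team wins overall and in every ticket group — no reversal.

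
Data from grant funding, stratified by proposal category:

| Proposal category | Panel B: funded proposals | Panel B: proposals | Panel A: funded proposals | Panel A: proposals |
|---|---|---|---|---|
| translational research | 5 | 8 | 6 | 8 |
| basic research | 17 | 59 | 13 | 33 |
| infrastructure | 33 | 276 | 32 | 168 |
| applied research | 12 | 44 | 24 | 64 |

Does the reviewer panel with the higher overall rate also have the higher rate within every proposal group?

Translational research: Panel B 5/8 = 62.5%, Panel A 6/8 = 75.0% → Panel A
Basic research: Panel B 17/59 = 28.8%, Panel A 13/33 = 39.4% → Panel A
Infrastructure: Panel B 33/276 = 12.0%, Panel A 32/168 = 19.0% → Panel A
Applied research: Panel B 12/44 = 27.3%, Panel A 24/64 = 37.5% → Panel A
Overall: Panel B 67/387 = 17.3%, Panel A 75/273 = 27.5% → Panel A
Panel A wins overall and in every proposal group — no reversal.

Yes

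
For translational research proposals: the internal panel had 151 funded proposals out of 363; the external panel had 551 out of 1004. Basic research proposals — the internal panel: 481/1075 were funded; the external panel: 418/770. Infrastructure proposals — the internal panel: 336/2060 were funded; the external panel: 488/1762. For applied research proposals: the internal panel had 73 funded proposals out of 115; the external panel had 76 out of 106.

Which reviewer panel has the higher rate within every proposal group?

Translational research: the internal panel 151/363 = 41.6%, the external panel 551/1004 = 54.9% → the external panel
Basic research: the internal panel 481/1075 = 44.7%, the external panel 418/770 = 54.3% → the external panel
Infrastructure: the internal panel 336/2060 = 16.3%, the external panel 488/1762 = 27.7% → the external panel
Applied research: the internal panel 73/115 = 63.5%, the external panel 76/106 = 71.7% → the external panel
The external panel has the higher rate in all 4 groups.

the external panel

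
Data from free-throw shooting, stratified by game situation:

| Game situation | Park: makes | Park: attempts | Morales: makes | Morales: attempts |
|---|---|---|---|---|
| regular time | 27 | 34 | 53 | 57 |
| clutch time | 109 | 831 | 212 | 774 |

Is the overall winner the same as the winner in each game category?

Yes

Regular time: Park 27/34 = 79.4%, Morales 53/57 = 93.0% → Morales
Clutch time: Park 109/831 = 13.1%, Morales 212/774 = 27.4% → Morales
Overall: Park 136/865 = 15.7%, Morales 265/831 = 31.9% → Morales
Morales wins overall and in every game group — no reversal.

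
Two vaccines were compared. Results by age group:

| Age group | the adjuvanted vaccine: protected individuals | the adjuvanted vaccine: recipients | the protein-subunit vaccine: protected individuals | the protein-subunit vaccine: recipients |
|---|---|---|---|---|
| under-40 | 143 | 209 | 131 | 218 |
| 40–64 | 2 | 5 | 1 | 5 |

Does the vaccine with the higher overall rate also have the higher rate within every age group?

Under-40: the adjuvanted vaccine 143/209 = 68.4%, the protein-subunit vaccine 131/218 = 60.1% → the adjuvanted vaccine
40–64: the adjuvanted vaccine 2/5 = 40.0%, the protein-subunit vaccine 1/5 = 20.0% → the adjuvanted vaccine
Overall: the adjuvanted vaccine 145/214 = 67.8%, the protein-subunit vaccine 132/223 = 59.2% → the adjuvanted vaccine
The adjuvanted vaccine wins overall and in every age group — no reversal.

Yes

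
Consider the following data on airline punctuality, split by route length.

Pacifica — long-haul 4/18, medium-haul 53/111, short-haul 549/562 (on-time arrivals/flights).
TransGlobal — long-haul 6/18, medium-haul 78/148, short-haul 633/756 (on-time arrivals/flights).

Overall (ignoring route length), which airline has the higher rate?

Long-haul: Pacifica 4/18 = 22.2%, TransGlobal 6/18 = 33.3% → TransGlobal
Medium-haul: Pacifica 53/111 = 47.7%, TransGlobal 78/148 = 52.7% → TransGlobal
Short-haul: Pacifica 549/562 = 97.7%, TransGlobal 633/756 = 83.7% → Pacifica
Overall: Pacifica 606/691 = 87.7%, TransGlobal 717/922 = 77.8% → Pacifica
(Neither sweeps every route group, but Pacifica has the higher pooled rate.)

Pacifica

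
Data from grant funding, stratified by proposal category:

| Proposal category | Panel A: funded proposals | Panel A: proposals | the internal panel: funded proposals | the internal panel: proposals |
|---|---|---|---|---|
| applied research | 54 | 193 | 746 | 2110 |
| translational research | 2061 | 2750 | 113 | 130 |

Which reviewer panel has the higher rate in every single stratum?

the internal panel

Applied research: Panel A 54/193 = 28.0%, the internal panel 746/2110 = 35.4% → the internal panel
Translational research: Panel A 2061/2750 = 74.9%, the internal panel 113/130 = 86.9% → the internal panel
The internal panel has the higher rate in both groups.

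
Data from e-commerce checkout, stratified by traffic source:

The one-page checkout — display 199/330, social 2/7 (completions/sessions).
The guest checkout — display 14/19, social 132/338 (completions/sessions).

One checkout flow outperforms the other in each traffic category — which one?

Display: the one-page checkout 199/330 = 60.3%, the guest checkout 14/19 = 73.7% → the guest checkout
Social: the one-page checkout 2/7 = 28.6%, the guest checkout 132/338 = 39.1% → the guest checkout
The guest checkout has the higher rate in both groups.

the guest checkout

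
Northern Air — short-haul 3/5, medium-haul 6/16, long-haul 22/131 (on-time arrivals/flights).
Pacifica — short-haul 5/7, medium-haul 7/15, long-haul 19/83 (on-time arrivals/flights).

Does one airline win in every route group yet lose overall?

No

Short-haul: Northern Air 3/5 = 60.0%, Pacifica 5/7 = 71.4% → Pacifica
Medium-haul: Northern Air 6/16 = 37.5%, Pacifica 7/15 = 46.7% → Pacifica
Long-haul: Northern Air 22/131 = 16.8%, Pacifica 19/83 = 22.9% → Pacifica
Overall: Northern Air 31/152 = 20.4%, Pacifica 31/105 = 29.5% → Pacifica
Pacifica wins overall and in every route group — no reversal.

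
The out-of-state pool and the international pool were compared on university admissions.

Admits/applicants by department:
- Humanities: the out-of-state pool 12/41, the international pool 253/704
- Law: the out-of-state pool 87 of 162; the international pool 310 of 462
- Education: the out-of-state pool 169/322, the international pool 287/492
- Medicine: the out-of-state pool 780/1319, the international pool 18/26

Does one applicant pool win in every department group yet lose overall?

Humanities: the out-of-state pool 12/41 = 29.3%, the international pool 253/704 = 35.9% → the international pool
Law: the out-of-state pool 87/162 = 53.7%, the international pool 310/462 = 67.1% → the international pool
Education: the out-of-state pool 169/322 = 52.5%, the international pool 287/492 = 58.3% → the international pool
Medicine: the out-of-state pool 780/1319 = 59.1%, the international pool 18/26 = 69.2% → the international pool
Overall: the out-of-state pool 1048/1844 = 56.8%, the international pool 868/1684 = 51.5% → the out-of-state pool
The international pool wins each department group but the out-of-state pool wins overall — the comparison reverses. The international pool's applicants skew toward Humanities, which has a lower base rate.

Yes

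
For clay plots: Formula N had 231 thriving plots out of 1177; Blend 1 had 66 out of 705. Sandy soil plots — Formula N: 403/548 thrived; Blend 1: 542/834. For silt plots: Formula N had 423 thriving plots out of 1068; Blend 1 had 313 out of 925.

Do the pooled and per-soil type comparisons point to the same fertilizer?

Yes

Clay: Formula N 231/1177 = 19.6%, Blend 1 66/705 = 9.4% → Formula N
Sandy soil: Formula N 403/548 = 73.5%, Blend 1 542/834 = 65.0% → Formula N
Silt: Formula N 423/1068 = 39.6%, Blend 1 313/925 = 33.8% → Formula N
Overall: Formula N 1057/2793 = 37.8%, Blend 1 921/2464 = 37.4% → Formula N
Formula N wins overall and in every soil group — no reversal.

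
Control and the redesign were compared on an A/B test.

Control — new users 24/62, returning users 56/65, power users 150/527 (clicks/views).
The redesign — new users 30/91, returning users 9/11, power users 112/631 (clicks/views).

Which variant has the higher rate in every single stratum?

New users: Control 24/62 = 38.7%, the redesign 30/91 = 33.0% → Control
Returning users: Control 56/65 = 86.2%, the redesign 9/11 = 81.8% → Control
Power users: Control 150/527 = 28.5%, the redesign 112/631 = 17.7% → Control
Control has the higher rate in all 3 groups.

Control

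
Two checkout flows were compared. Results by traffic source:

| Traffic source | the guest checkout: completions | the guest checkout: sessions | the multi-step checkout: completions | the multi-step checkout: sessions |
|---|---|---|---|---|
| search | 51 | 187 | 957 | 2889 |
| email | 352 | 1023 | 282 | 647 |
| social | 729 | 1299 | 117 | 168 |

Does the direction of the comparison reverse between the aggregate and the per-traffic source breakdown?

Yes

Search: the guest checkout 51/187 = 27.3%, the multi-step checkout 957/2889 = 33.1% → the multi-step checkout
Email: the guest checkout 352/1023 = 34.4%, the multi-step checkout 282/647 = 43.6% → the multi-step checkout
Social: the guest checkout 729/1299 = 56.1%, the multi-step checkout 117/168 = 69.6% → the multi-step checkout
Overall: the guest checkout 1132/2509 = 45.1%, the multi-step checkout 1356/3704 = 36.6% → the guest checkout
The multi-step checkout wins each traffic group but the guest checkout wins overall — the comparison reverses. The multi-step checkout's sessions skew toward search, which has a lower base rate.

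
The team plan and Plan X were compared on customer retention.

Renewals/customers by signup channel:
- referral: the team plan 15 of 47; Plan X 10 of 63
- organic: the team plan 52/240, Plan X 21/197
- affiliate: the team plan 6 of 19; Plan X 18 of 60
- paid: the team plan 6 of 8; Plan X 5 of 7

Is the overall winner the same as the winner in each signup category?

Referral: the team plan 15/47 = 31.9%, Plan X 10/63 = 15.9% → the team plan
Organic: the team plan 52/240 = 21.7%, Plan X 21/197 = 10.7% → the team plan
Affiliate: the team plan 6/19 = 31.6%, Plan X 18/60 = 30.0% → the team plan
Paid: the team plan 6/8 = 75.0%, Plan X 5/7 = 71.4% → the team plan
Overall: the team plan 79/314 = 25.2%, Plan X 54/327 = 16.5% → the team plan
The team plan wins overall and in every signup group — no reversal.

Yes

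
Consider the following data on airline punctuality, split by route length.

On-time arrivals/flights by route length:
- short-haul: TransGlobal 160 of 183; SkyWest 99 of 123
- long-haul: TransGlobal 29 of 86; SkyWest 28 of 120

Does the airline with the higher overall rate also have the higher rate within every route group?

Yes

Short-haul: TransGlobal 160/183 = 87.4%, SkyWest 99/123 = 80.5% → TransGlobal
Long-haul: TransGlobal 29/86 = 33.7%, SkyWest 28/120 = 23.3% → TransGlobal
Overall: TransGlobal 189/269 = 70.3%, SkyWest 127/243 = 52.3% → TransGlobal
TransGlobal wins overall and in every route group — no reversal.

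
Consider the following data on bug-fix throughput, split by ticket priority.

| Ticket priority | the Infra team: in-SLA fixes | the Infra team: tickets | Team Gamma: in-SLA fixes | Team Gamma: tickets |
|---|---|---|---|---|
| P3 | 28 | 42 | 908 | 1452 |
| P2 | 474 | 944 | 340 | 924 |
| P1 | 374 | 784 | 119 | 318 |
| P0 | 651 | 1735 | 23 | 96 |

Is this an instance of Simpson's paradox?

P3: the Infra team 28/42 = 66.7%, Team Gamma 908/1452 = 62.5% → the Infra team
P2: the Infra team 474/944 = 50.2%, Team Gamma 340/924 = 36.8% → the Infra team
P1: the Infra team 374/784 = 47.7%, Team Gamma 119/318 = 37.4% → the Infra team
P0: the Infra team 651/1735 = 37.5%, Team Gamma 23/96 = 24.0% → the Infra team
Overall: the Infra team 1527/3505 = 43.6%, Team Gamma 1390/2790 = 49.8% → Team Gamma
The Infra team wins each ticket group but Team Gamma wins overall — the comparison reverses. The Infra team's tickets skew toward P0, which has a lower base rate.

Yes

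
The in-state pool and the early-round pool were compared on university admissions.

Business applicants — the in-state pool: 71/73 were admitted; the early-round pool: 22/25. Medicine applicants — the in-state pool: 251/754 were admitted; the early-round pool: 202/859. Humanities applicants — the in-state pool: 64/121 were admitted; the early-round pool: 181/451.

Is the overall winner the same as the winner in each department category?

Business: the in-state pool 71/73 = 97.3%, the early-round pool 22/25 = 88.0% → the in-state pool
Medicine: the in-state pool 251/754 = 33.3%, the early-round pool 202/859 = 23.5% → the in-state pool
Humanities: the in-state pool 64/121 = 52.9%, the early-round pool 181/451 = 40.1% → the in-state pool
Overall: the in-state pool 386/948 = 40.7%, the early-round pool 405/1335 = 30.3% → the in-state pool
The in-state pool wins overall and in every department group — no reversal.

Yes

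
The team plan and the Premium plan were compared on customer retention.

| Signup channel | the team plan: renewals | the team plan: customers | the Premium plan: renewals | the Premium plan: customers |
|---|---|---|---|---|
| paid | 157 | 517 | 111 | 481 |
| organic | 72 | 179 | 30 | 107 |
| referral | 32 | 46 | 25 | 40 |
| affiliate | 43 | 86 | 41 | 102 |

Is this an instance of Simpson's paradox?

Paid: the team plan 157/517 = 30.4%, the Premium plan 111/481 = 23.1% → the team plan
Organic: the team plan 72/179 = 40.2%, the Premium plan 30/107 = 28.0% → the team plan
Referral: the team plan 32/46 = 69.6%, the Premium plan 25/40 = 62.5% → the team plan
Affiliate: the team plan 43/86 = 50.0%, the Premium plan 41/102 = 40.2% → the team plan
Overall: the team plan 304/828 = 36.7%, the Premium plan 207/730 = 28.4% → the team plan
The team plan wins overall and in every signup group — no reversal.

No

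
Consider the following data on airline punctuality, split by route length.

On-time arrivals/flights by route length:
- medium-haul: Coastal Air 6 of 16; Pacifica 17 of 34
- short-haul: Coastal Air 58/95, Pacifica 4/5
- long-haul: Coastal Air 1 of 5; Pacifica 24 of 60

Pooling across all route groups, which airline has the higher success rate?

Medium-haul: Coastal Air 6/16 = 37.5%, Pacifica 17/34 = 50.0% → Pacifica
Short-haul: Coastal Air 58/95 = 61.1%, Pacifica 4/5 = 80.0% → Pacifica
Long-haul: Coastal Air 1/5 = 20.0%, Pacifica 24/60 = 40.0% → Pacifica
Overall: Coastal Air 65/116 = 56.0%, Pacifica 45/99 = 45.5% → Coastal Air
(Pacifica wins every route group but Coastal Air wins overall — Pacifica's flights skew toward the low-rate long-haul group.)

Coastal Air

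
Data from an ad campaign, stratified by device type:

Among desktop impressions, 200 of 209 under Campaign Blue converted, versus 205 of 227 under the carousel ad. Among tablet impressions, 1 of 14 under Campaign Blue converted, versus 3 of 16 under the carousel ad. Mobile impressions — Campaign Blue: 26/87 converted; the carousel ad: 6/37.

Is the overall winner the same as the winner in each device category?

Desktop: Campaign Blue 200/209 = 95.7%, the carousel ad 205/227 = 90.3% → Campaign Blue
Tablet: Campaign Blue 1/14 = 7.1%, the carousel ad 3/16 = 18.8% → the carousel ad
Mobile: Campaign Blue 26/87 = 29.9%, the carousel ad 6/37 = 16.2% → Campaign Blue
Overall: Campaign Blue 227/310 = 73.2%, the carousel ad 214/280 = 76.4% → the carousel ad
Neither sweeps: Campaign Blue wins 2 of 3 groups, the carousel ad wins 1. The carousel ad wins overall but not every group — no Simpson reversal.

No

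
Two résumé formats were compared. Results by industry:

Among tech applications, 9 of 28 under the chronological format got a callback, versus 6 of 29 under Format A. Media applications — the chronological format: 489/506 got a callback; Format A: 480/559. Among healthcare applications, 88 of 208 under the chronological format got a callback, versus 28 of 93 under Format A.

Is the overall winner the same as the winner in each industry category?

Yes

Tech: the chronological format 9/28 = 32.1%, Format A 6/29 = 20.7% → the chronological format
Media: the chronological format 489/506 = 96.6%, Format A 480/559 = 85.9% → the chronological format
Healthcare: the chronological format 88/208 = 42.3%, Format A 28/93 = 30.1% → the chronological format
Overall: the chronological format 586/742 = 79.0%, Format A 514/681 = 75.5% → the chronological format
The chronological format wins overall and in every industry group — no reversal.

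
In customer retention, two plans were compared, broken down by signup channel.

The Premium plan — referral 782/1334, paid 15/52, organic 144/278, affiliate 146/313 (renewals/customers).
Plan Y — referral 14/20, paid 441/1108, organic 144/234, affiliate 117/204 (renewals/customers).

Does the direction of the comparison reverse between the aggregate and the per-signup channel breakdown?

Yes

Referral: the Premium plan 782/1334 = 58.6%, Plan Y 14/20 = 70.0% → Plan Y
Paid: the Premium plan 15/52 = 28.8%, Plan Y 441/1108 = 39.8% → Plan Y
Organic: the Premium plan 144/278 = 51.8%, Plan Y 144/234 = 61.5% → Plan Y
Affiliate: the Premium plan 146/313 = 46.6%, Plan Y 117/204 = 57.4% → Plan Y
Overall: the Premium plan 1087/1977 = 55.0%, Plan Y 716/1566 = 45.7% → the Premium plan
Plan Y wins each signup group but the Premium plan wins overall — the comparison reverses. Plan Y's customers skew toward paid, which has a lower base rate.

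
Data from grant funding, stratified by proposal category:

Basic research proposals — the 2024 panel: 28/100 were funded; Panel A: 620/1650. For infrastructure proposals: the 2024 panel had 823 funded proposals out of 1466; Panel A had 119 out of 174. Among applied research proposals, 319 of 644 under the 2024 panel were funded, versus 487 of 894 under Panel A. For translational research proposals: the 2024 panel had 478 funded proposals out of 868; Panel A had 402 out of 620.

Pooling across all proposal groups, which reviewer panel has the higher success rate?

Basic research: the 2024 panel 28/100 = 28.0%, Panel A 620/1650 = 37.6% → Panel A
Infrastructure: the 2024 panel 823/1466 = 56.1%, Panel A 119/174 = 68.4% → Panel A
Applied research: the 2024 panel 319/644 = 49.5%, Panel A 487/894 = 54.5% → Panel A
Translational research: the 2024 panel 478/868 = 55.1%, Panel A 402/620 = 64.8% → Panel A
Overall: the 2024 panel 1648/3078 = 53.5%, Panel A 1628/3338 = 48.8% → the 2024 panel
(Panel A wins every proposal group but the 2024 panel wins overall — Panel A's proposals skew toward the low-rate basic research group.)

the 2024 panel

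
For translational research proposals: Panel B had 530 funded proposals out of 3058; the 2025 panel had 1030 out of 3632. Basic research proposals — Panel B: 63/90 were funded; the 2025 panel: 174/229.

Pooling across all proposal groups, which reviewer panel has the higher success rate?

Translational research: Panel B 530/3058 = 17.3%, the 2025 panel 1030/3632 = 28.4% → the 2025 panel
Basic research: Panel B 63/90 = 70.0%, the 2025 panel 174/229 = 76.0% → the 2025 panel
Overall: Panel B 593/3148 = 18.8%, the 2025 panel 1204/3861 = 31.2% → the 2025 panel

the 2025 panel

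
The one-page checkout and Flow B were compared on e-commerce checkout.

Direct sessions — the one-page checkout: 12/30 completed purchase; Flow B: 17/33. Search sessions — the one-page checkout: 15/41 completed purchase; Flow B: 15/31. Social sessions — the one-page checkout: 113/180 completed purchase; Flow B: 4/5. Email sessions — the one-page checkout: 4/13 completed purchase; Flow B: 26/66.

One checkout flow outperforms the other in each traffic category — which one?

Direct: the one-page checkout 12/30 = 40.0%, Flow B 17/33 = 51.5% → Flow B
Search: the one-page checkout 15/41 = 36.6%, Flow B 15/31 = 48.4% → Flow B
Social: the one-page checkout 113/180 = 62.8%, Flow B 4/5 = 80.0% → Flow B
Email: the one-page checkout 4/13 = 30.8%, Flow B 26/66 = 39.4% → Flow B
Flow B has the higher rate in all 4 groups.

Flow B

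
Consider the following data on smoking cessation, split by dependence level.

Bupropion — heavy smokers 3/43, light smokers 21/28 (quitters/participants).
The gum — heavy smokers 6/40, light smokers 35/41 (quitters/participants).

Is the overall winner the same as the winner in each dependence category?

Heavy smokers: bupropion 3/43 = 7.0%, the gum 6/40 = 15.0% → the gum
Light smokers: bupropion 21/28 = 75.0%, the gum 35/41 = 85.4% → the gum
Overall: bupropion 24/71 = 33.8%, the gum 41/81 = 50.6% → the gum
The gum wins overall and in every dependence group — no reversal.

Yes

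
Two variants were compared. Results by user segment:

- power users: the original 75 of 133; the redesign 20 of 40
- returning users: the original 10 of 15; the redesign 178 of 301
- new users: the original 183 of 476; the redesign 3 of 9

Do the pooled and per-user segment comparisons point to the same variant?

Power users: the original 75/133 = 56.4%, the redesign 20/40 = 50.0% → the original
Returning users: the original 10/15 = 66.7%, the redesign 178/301 = 59.1% → the original
New users: the original 183/476 = 38.4%, the redesign 3/9 = 33.3% → the original
Overall: the original 268/624 = 42.9%, the redesign 201/350 = 57.4% → the redesign
The original wins each user group but the redesign wins overall — the comparison reverses. The original's views skew toward new users, which has a lower base rate.

No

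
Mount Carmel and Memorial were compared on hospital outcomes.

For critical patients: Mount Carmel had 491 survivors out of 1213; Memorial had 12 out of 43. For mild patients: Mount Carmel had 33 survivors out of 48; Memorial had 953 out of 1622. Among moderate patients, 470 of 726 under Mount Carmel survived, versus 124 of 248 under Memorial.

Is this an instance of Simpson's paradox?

Yes

Critical: Mount Carmel 491/1213 = 40.5%, Memorial 12/43 = 27.9% → Mount Carmel
Mild: Mount Carmel 33/48 = 68.8%, Memorial 953/1622 = 58.8% → Mount Carmel
Moderate: Mount Carmel 470/726 = 64.7%, Memorial 124/248 = 50.0% → Mount Carmel
Overall: Mount Carmel 994/1987 = 50.0%, Memorial 1089/1913 = 56.9% → Memorial
Mount Carmel wins each case group but Memorial wins overall — the comparison reverses. Mount Carmel's patients skew toward critical, which has a lower base rate.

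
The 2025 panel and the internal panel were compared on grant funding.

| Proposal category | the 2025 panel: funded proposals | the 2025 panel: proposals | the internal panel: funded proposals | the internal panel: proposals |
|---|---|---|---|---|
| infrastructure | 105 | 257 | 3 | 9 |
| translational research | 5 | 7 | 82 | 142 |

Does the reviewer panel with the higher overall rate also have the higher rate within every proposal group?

No

Infrastructure: the 2025 panel 105/257 = 40.9%, the internal panel 3/9 = 33.3% → the 2025 panel
Translational research: the 2025 panel 5/7 = 71.4%, the internal panel 82/142 = 57.7% → the 2025 panel
Overall: the 2025 panel 110/264 = 41.7%, the internal panel 85/151 = 56.3% → the internal panel
The 2025 panel wins each proposal group but the internal panel wins overall — the comparison reverses. The 2025 panel's proposals skew toward infrastructure, which has a lower base rate.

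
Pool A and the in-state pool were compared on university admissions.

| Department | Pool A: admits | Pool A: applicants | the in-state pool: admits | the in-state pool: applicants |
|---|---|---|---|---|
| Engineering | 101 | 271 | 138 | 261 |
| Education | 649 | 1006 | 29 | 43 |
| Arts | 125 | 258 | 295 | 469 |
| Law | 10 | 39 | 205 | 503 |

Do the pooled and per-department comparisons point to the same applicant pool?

No

Engineering: Pool A 101/271 = 37.3%, the in-state pool 138/261 = 52.9% → the in-state pool
Education: Pool A 649/1006 = 64.5%, the in-state pool 29/43 = 67.4% → the in-state pool
Arts: Pool A 125/258 = 48.4%, the in-state pool 295/469 = 62.9% → the in-state pool
Law: Pool A 10/39 = 25.6%, the in-state pool 205/503 = 40.8% → the in-state pool
Overall: Pool A 885/1574 = 56.2%, the in-state pool 667/1276 = 52.3% → Pool A
The in-state pool wins each department group but Pool A wins overall — the comparison reverses. The in-state pool's applicants skew toward Law, which has a lower base rate.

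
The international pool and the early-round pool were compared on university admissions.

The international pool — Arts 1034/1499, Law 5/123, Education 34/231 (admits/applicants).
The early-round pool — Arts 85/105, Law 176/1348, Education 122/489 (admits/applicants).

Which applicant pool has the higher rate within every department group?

Arts: the international pool 1034/1499 = 69.0%, the early-round pool 85/105 = 81.0% → the early-round pool
Law: the international pool 5/123 = 4.1%, the early-round pool 176/1348 = 13.1% → the early-round pool
Education: the international pool 34/231 = 14.7%, the early-round pool 122/489 = 24.9% → the early-round pool
The early-round pool has the higher rate in all 3 groups.

the early-round pool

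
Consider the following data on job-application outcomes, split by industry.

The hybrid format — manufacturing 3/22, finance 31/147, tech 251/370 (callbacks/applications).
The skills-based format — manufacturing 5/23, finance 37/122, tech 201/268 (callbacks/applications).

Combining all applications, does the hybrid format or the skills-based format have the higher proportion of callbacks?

the skills-based format

Manufacturing: the hybrid format 3/22 = 13.6%, the skills-based format 5/23 = 21.7% → the skills-based format
Finance: the hybrid format 31/147 = 21.1%, the skills-based format 37/122 = 30.3% → the skills-based format
Tech: the hybrid format 251/370 = 67.8%, the skills-based format 201/268 = 75.0% → the skills-based format
Overall: the hybrid format 285/539 = 52.9%, the skills-based format 243/413 = 58.8% → the skills-based format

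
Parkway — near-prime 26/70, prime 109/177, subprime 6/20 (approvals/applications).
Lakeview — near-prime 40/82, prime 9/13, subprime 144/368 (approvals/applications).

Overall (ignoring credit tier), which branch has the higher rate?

Parkway

Near-prime: Parkway 26/70 = 37.1%, Lakeview 40/82 = 48.8% → Lakeview
Prime: Parkway 109/177 = 61.6%, Lakeview 9/13 = 69.2% → Lakeview
Subprime: Parkway 6/20 = 30.0%, Lakeview 144/368 = 39.1% → Lakeview
Overall: Parkway 141/267 = 52.8%, Lakeview 193/463 = 41.7% → Parkway
(Lakeview wins every credit group but Parkway wins overall — Lakeview's applications skew toward the low-rate subprime group.)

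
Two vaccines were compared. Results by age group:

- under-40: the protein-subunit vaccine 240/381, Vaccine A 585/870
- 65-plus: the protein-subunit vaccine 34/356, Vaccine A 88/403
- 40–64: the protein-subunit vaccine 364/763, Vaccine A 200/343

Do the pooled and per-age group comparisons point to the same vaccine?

Under-40: the protein-subunit vaccine 240/381 = 63.0%, Vaccine A 585/870 = 67.2% → Vaccine A
65-plus: the protein-subunit vaccine 34/356 = 9.6%, Vaccine A 88/403 = 21.8% → Vaccine A
40–64: the protein-subunit vaccine 364/763 = 47.7%, Vaccine A 200/343 = 58.3% → Vaccine A
Overall: the protein-subunit vaccine 638/1500 = 42.5%, Vaccine A 873/1616 = 54.0% → Vaccine A
Vaccine A wins overall and in every age group — no reversal.

Yes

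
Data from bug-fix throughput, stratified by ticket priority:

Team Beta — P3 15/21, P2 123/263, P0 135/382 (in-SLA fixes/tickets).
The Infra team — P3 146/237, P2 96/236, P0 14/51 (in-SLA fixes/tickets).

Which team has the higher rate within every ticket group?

P3: Team Beta 15/21 = 71.4%, the Infra team 146/237 = 61.6% → Team Beta
P2: Team Beta 123/263 = 46.8%, the Infra team 96/236 = 40.7% → Team Beta
P0: Team Beta 135/382 = 35.3%, the Infra team 14/51 = 27.5% → Team Beta
Team Beta has the higher rate in all 3 groups.

Team Beta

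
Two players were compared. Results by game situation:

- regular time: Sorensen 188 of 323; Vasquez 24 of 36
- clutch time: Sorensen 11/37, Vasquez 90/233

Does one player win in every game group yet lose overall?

Regular time: Sorensen 188/323 = 58.2%, Vasquez 24/36 = 66.7% → Vasquez
Clutch time: Sorensen 11/37 = 29.7%, Vasquez 90/233 = 38.6% → Vasquez
Overall: Sorensen 199/360 = 55.3%, Vasquez 114/269 = 42.4% → Sorensen
Vasquez wins each game group but Sorensen wins overall — the comparison reverses. Vasquez's attempts skew toward clutch time, which has a lower base rate.

Yes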